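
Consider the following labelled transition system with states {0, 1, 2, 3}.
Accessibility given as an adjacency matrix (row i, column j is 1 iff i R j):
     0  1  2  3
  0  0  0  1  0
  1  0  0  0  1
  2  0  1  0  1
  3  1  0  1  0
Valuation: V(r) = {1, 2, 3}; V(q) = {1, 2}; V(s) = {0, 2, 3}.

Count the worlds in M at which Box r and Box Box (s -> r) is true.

Recall that Box ψ holds at a world iff ψ holds at every accessible world, and Dia ψ holds iff ψ holds at some accessible world.
Let φ = Box r and Box Box (s -> r). Evaluate φ at each world:
  0 (successors {2}): φ is true.
  1 (successors {3}): φ is false.
  2 (successors {1, 3}): φ is false.
  3 (successors {0, 2}): φ is false.
For instance, at 2:
  At 2: Box r is true, Box Box (s -> r) is false, so Box r and Box Box (s -> r) is false.
    At 2: Box r requires r at every successor {1, 3}.
      At 1: r is true.
      At 3: r is true.
    So Box r is true at 2.
    At 2: Box Box (s -> r) requires Box (s -> r) at every successor {1, 3}.
      Box (s -> r) fails at 3, so Box Box (s -> r) is false at 2.
Satisfying worlds: {0}

1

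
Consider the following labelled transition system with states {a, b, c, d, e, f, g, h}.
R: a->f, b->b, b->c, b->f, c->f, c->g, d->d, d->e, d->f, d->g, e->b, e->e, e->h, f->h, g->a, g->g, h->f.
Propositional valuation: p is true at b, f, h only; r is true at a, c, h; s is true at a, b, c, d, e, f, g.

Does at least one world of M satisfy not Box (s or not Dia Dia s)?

Let φ = not Box (s or not Dia Dia s). Evaluate φ at each world:
  a (successors {f}): φ is false.
  b (successors {b, c, f}): φ is false.
  c (successors {f, g}): φ is false.
  d (successors {d, e, f, g}): φ is false.
  e (successors {b, e, h}): φ is false.
  f (successors {h}): φ is false.
  g (successors {a, g}): φ is false.
  h (successors {f}): φ is false.
For instance, at e:
  At e: Box (s or not Dia Dia s) is true, so not Box (s or not Dia Dia s) is false.
    At e: Box (s or not Dia Dia s) requires s or not Dia Dia s at every successor {b, e, h}.
      At b: s or not Dia Dia s is true.
      At e: s or not Dia Dia s is true.
      At h: s or not Dia Dia s is true.
    So Box (s or not Dia Dia s) is true at e.

No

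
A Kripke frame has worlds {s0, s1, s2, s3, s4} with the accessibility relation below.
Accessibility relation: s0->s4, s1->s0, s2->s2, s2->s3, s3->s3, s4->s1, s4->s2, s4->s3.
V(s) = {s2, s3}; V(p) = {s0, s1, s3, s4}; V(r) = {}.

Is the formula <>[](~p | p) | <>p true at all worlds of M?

Let φ = <>[](~p | p) | <>p. Evaluate φ at each world:
  s0 (successors {s4}): φ is true.
  s1 (successors {s0}): φ is true.
  s2 (successors {s2, s3}): φ is true.
  s3 (successors {s3}): φ is true.
  s4 (successors {s1, s2, s3}): φ is true.
For instance, at s3:
  At s3: <>[](~p | p) is true, <>p is true, so <>[](~p | p) | <>p is true.
    At s3: <>[](~p | p) requires [](~p | p) at some successor in {s3}.
      [](~p | p) holds at s3, so <>[](~p | p) is true at s3.
    At s3: <>p requires p at some successor in {s3}.
      p holds at s3, so <>p is true at s3.

Yes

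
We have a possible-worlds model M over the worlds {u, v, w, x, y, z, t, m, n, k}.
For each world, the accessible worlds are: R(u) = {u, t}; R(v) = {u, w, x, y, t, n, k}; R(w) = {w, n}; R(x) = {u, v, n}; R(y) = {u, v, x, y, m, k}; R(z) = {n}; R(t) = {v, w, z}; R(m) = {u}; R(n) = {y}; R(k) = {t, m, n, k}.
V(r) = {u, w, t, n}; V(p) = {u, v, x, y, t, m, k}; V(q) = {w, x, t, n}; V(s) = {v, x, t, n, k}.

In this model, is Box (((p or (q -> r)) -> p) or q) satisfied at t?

No

At t: Box (((p or (q -> r)) -> p) or q) requires ((p or (q -> r)) -> p) or q at every successor {v, w, z}.
  ((p or (q -> r)) -> p) or q fails at z, so Box (((p or (q -> r)) -> p) or q) is false at t.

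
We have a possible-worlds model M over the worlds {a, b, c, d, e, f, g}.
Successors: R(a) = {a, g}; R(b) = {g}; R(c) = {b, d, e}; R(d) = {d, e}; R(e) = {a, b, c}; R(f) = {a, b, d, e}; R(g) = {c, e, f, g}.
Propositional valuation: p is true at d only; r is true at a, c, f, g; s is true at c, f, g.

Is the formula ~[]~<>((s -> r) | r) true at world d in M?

Yes

Recall that []ψ holds at a world iff ψ holds at every accessible world, and <>ψ holds iff ψ holds at some accessible world.
At d: []~<>((s -> r) | r) is false, so ~[]~<>((s -> r) | r) is true.
  At d: []~<>((s -> r) | r) requires ~<>((s -> r) | r) at every successor {d, e}.
    ~<>((s -> r) | r) fails at d, so []~<>((s -> r) | r) is false at d.
      At d: <>((s -> r) | r) is true, so ~<>((s -> r) | r) is false.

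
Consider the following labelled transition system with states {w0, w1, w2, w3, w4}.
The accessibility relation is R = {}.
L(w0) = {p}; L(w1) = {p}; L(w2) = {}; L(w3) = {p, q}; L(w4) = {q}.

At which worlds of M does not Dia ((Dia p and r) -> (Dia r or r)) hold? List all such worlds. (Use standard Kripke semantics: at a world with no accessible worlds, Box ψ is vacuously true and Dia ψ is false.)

w0, w1, w2, w3, w4

Let φ = not Dia ((Dia p and r) -> (Dia r or r)). Evaluate φ at each world:
  w0 (successors ∅): φ is true.
  w1 (successors ∅): φ is true.
  w2 (successors ∅): φ is true.
  w3 (successors ∅): φ is true.
  w4 (successors ∅): φ is true.
For instance, at w0:
  At w0: Dia ((Dia p and r) -> (Dia r or r)) is false, so not Dia ((Dia p and r) -> (Dia r or r)) is true.
    At w0: no accessible worlds, so Dia ((Dia p and r) -> (Dia r or r)) is false.
Satisfying worlds: {w0, w1, w2, w3, w4}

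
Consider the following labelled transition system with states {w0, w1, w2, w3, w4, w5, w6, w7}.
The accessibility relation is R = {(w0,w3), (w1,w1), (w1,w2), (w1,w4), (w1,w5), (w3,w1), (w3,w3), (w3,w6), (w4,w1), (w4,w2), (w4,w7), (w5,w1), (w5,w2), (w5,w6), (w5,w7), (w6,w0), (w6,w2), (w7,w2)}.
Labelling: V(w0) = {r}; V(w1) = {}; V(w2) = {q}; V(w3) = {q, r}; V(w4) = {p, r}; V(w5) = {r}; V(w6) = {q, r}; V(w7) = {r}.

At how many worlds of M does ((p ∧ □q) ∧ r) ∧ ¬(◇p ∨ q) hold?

Let φ = ((p ∧ □q) ∧ r) ∧ ¬(◇p ∨ q). Evaluate φ at each world:
  w0 (successors {w3}): φ is false.
  w1 (successors {w1, w2, w4, w5}): φ is false.
  w2 (successors ∅): φ is false.
  w3 (successors {w1, w3, w6}): φ is false.
  w4 (successors {w1, w2, w7}): φ is false.
  w5 (successors {w1, w2, w6, w7}): φ is false.
  w6 (successors {w0, w2}): φ is false.
  w7 (successors {w2}): φ is false.
For instance, at w0:
  At w0: (p ∧ □q) ∧ r is false, ¬(◇p ∨ q) is true, so ((p ∧ □q) ∧ r) ∧ ¬(◇p ∨ q) is false.
    At w0: p ∧ □q is false, r is true, so (p ∧ □q) ∧ r is false.
      At w0: p is false, □q is true, so p ∧ □q is false.
    At w0: ◇p ∨ q is false, so ¬(◇p ∨ q) is true.
      At w0: ◇p is false, q is false, so ◇p ∨ q is false.
Satisfying worlds: none.

0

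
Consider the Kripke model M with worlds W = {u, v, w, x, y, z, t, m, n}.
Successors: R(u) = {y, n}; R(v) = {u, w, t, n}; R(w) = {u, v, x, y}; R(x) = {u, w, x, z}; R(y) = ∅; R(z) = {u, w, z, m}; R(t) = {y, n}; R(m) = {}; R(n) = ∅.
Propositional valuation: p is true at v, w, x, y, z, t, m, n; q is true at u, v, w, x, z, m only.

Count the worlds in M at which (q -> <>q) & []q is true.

Let φ = (q -> <>q) & []q. Evaluate φ at each world:
  u (successors {y, n}): φ is false.
  v (successors {u, w, t, n}): φ is false.
  w (successors {u, v, x, y}): φ is false.
  x (successors {u, w, x, z}): φ is true.
  y (successors ∅): φ is true.
  z (successors {u, w, z, m}): φ is true.
  t (successors {y, n}): φ is false.
  m (successors ∅): φ is false.
  n (successors ∅): φ is true.
For instance, at z:
  At z: q -> <>q is true, []q is true, so (q -> <>q) & []q is true.
    At z: q is true, <>q is true, so q -> <>q is true.
      At z: <>q requires q at some successor in {u, w, z, m}.
        q holds at u, so <>q is true at z.
    At z: []q requires q at every successor {u, w, z, m}.
      At u: q is true.
      At w: q is true.
      At z: q is true.
      At m: q is true.
    So []q is true at z.
Satisfying worlds: {x, y, z, n}

4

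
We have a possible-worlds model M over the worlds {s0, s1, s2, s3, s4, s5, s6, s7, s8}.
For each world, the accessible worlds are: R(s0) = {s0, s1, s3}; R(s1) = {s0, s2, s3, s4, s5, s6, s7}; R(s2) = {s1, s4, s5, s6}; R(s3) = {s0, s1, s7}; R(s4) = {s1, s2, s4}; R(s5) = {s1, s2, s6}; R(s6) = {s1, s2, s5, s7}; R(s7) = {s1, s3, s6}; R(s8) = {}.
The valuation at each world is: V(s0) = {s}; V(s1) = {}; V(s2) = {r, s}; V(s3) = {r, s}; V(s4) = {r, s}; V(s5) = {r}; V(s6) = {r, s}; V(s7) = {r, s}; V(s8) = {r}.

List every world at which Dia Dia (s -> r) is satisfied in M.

s0, s1, s2, s3, s4, s5, s6, s7

Let φ = Dia Dia (s -> r). Evaluate φ at each world:
  s0 (successors {s0, s1, s3}): φ is true.
  s1 (successors {s0, s2, s3, s4, s5, s6, s7}): φ is true.
  s2 (successors {s1, s4, s5, s6}): φ is true.
  s3 (successors {s0, s1, s7}): φ is true.
  s4 (successors {s1, s2, s4}): φ is true.
  s5 (successors {s1, s2, s6}): φ is true.
  s6 (successors {s1, s2, s5, s7}): φ is true.
  s7 (successors {s1, s3, s6}): φ is true.
  s8 (successors ∅): φ is false.
For instance, at s5:
  At s5: Dia Dia (s -> r) requires Dia (s -> r) at some successor in {s1, s2, s6}.
    Dia (s -> r) holds at s1, so Dia Dia (s -> r) is true at s5.
      At s1: Dia (s -> r) requires s -> r at some successor in {s0, s2, s3, s4, s5, s6, s7}.
        s -> r holds at s2, so Dia (s -> r) is true at s1.
Satisfying worlds: {s0, s1, s2, s3, s4, s5, s6, s7}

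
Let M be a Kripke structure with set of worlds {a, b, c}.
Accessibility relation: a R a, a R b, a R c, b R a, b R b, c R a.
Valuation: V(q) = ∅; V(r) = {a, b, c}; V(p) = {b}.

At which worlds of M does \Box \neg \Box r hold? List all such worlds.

Let φ = \Box \neg \Box r. Evaluate φ at each world:
  a (successors {a, b, c}): φ is false.
  b (successors {a, b}): φ is false.
  c (successors {a}): φ is false.
For instance, at b:
  At b: \Box \neg \Box r requires \neg \Box r at every successor {a, b}.
    \neg \Box r fails at a, so \Box \neg \Box r is false at b.
      At a: \Box r is true, so \neg \Box r is false.
Satisfying worlds: none.

none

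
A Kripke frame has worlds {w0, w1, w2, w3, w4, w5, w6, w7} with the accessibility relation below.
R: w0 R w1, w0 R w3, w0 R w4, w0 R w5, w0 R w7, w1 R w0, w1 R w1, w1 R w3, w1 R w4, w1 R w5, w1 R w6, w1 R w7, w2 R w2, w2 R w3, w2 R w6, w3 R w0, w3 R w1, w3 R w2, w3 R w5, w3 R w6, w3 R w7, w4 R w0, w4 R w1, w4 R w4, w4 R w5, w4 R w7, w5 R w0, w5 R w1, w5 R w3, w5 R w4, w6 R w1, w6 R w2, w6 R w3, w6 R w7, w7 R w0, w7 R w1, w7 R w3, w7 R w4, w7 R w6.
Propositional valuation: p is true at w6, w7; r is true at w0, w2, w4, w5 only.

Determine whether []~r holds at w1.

No

At w1: []~r requires ~r at every successor {w0, w1, w3, w4, w5, w6, w7}.
  ~r fails at w0, so []~r is false at w1.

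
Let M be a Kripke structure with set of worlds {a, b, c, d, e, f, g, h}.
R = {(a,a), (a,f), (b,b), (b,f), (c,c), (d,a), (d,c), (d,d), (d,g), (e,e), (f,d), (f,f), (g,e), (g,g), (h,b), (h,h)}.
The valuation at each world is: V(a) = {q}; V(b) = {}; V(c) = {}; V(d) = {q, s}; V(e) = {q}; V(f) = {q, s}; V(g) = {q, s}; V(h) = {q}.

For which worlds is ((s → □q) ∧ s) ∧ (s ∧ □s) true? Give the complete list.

f

Let φ = ((s → □q) ∧ s) ∧ (s ∧ □s). Evaluate φ at each world:
  a (successors {a, f}): φ is false.
  b (successors {b, f}): φ is false.
  c (successors {c}): φ is false.
  d (successors {a, c, d, g}): φ is false.
  e (successors {e}): φ is false.
  f (successors {d, f}): φ is true.
  g (successors {e, g}): φ is false.
  h (successors {b, h}): φ is false.
For instance, at c:
  At c: (s → □q) ∧ s is false, s ∧ □s is false, so ((s → □q) ∧ s) ∧ (s ∧ □s) is false.
    At c: s → □q is true, s is false, so (s → □q) ∧ s is false.
      At c: s is false, □q is false, so s → □q is true.
    At c: s is false, □s is false, so s ∧ □s is false.
      At c: □s requires s at every successor {c}.
        s fails at c, so □s is false at c.
Satisfying worlds: {f}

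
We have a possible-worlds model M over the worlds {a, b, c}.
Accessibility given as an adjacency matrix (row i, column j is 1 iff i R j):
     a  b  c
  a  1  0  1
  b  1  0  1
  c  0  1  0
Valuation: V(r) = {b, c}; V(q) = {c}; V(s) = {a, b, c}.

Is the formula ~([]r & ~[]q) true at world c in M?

No

At c: []r & ~[]q is true, so ~([]r & ~[]q) is false.
  At c: []r is true, ~[]q is true, so []r & ~[]q is true.
    At c: []r requires r at every successor {b}.
      At b: r is true.
    So []r is true at c.
    At c: []q is false, so ~[]q is true.
      At c: []q requires q at every successor {b}.
        q fails at b, so []q is false at c.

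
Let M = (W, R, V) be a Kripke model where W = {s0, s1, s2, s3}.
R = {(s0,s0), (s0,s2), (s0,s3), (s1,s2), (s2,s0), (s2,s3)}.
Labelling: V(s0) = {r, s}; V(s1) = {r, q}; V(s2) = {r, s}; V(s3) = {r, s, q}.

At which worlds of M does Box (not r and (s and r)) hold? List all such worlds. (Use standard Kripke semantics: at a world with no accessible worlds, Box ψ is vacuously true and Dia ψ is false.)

Let φ = Box (not r and (s and r)). Evaluate φ at each world:
  s0 (successors {s0, s2, s3}): φ is false.
  s1 (successors {s2}): φ is false.
  s2 (successors {s0, s3}): φ is false.
  s3 (successors ∅): φ is true.
For instance, at s2:
  At s2: Box (not r and (s and r)) requires not r and (s and r) at every successor {s0, s3}.
    not r and (s and r) fails at s0, so Box (not r and (s and r)) is false at s2.
Satisfying worlds: {s3}

s3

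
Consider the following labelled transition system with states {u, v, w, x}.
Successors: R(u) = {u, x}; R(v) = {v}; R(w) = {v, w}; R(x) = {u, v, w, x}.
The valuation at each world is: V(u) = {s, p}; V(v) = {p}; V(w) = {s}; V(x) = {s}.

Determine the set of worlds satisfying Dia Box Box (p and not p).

Let φ = Dia Box Box (p and not p). Evaluate φ at each world:
  u (successors {u, x}): φ is false.
  v (successors {v}): φ is false.
  w (successors {v, w}): φ is false.
  x (successors {u, v, w, x}): φ is false.
For instance, at x:
  At x: Dia Box Box (p and not p) requires Box Box (p and not p) at some successor in {u, v, w, x}.
    At u: Box Box (p and not p) is false.
    At v: Box Box (p and not p) is false.
    At w: Box Box (p and not p) is false.
    At x: Box Box (p and not p) is false.
  So Dia Box Box (p and not p) is false at x.
Satisfying worlds: none.

none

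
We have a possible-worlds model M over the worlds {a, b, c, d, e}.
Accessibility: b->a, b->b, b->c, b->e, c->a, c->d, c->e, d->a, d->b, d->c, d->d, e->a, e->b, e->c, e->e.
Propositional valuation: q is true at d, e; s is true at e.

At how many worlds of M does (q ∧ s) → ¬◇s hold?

Let φ = (q ∧ s) → ¬◇s. Evaluate φ at each world:
  a (successors ∅): φ is true.
  b (successors {a, b, c, e}): φ is true.
  c (successors {a, d, e}): φ is true.
  d (successors {a, b, c, d}): φ is true.
  e (successors {a, b, c, e}): φ is false.
For instance, at b:
  At b: q ∧ s is false, ¬◇s is false, so (q ∧ s) → ¬◇s is true.
    At b: ◇s is true, so ¬◇s is false.
      At b: ◇s requires s at some successor in {a, b, c, e}.
        s holds at e, so ◇s is true at b.
Satisfying worlds: {a, b, c, d}

4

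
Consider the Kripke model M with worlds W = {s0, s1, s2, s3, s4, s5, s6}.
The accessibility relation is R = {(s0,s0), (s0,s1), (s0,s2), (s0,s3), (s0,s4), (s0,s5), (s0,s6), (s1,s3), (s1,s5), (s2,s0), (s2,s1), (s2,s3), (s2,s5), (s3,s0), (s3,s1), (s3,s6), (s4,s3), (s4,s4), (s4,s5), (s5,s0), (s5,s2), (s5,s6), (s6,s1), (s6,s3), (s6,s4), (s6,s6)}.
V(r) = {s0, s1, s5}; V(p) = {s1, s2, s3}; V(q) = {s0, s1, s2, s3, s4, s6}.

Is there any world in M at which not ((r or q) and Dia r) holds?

Recall that Dia ψ holds at a world iff ψ holds at some accessible world.
Let φ = not ((r or q) and Dia r). Evaluate φ at each world:
  s0 (successors {s0, s1, s2, s3, s4, s5, s6}): φ is false.
  s1 (successors {s3, s5}): φ is false.
  s2 (successors {s0, s1, s3, s5}): φ is false.
  s3 (successors {s0, s1, s6}): φ is false.
  s4 (successors {s3, s4, s5}): φ is false.
  s5 (successors {s0, s2, s6}): φ is false.
  s6 (successors {s1, s3, s4, s6}): φ is false.
For instance, at s4:
  At s4: (r or q) and Dia r is true, so not ((r or q) and Dia r) is false.
    At s4: r or q is true, Dia r is true, so (r or q) and Dia r is true.
      At s4: Dia r requires r at some successor in {s3, s4, s5}.
        r holds at s5, so Dia r is true at s4.

No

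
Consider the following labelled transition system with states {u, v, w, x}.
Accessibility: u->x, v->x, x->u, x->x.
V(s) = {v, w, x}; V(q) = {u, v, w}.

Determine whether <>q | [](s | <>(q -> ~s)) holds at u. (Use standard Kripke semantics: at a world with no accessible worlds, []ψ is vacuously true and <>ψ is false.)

Recall that []ψ holds at a world iff ψ holds at every accessible world, and <>ψ holds iff ψ holds at some accessible world.
At u: <>q is false, [](s | <>(q -> ~s)) is true, so <>q | [](s | <>(q -> ~s)) is true.
  At u: <>q requires q at some successor in {x}.
    At x: q is false.
  So <>q is false at u.
  At u: [](s | <>(q -> ~s)) requires s | <>(q -> ~s) at every successor {x}.
      At x: s is true, <>(q -> ~s) is true, so s | <>(q -> ~s) is true.
  So [](s | <>(q -> ~s)) is true at u.

Yes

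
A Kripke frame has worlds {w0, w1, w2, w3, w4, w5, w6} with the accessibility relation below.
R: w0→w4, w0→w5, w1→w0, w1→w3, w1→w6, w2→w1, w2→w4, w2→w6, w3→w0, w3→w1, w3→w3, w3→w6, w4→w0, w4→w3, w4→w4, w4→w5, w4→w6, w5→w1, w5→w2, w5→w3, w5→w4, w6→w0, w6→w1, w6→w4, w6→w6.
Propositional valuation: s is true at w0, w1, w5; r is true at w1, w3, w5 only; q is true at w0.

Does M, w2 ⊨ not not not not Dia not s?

Yes

At w2: not not not Dia not s is false, so not not not not Dia not s is true.
  At w2: not not Dia not s is true, so not not not Dia not s is false.
    At w2: not Dia not s is false, so not not Dia not s is true.
      At w2: Dia not s is true, so not Dia not s is false.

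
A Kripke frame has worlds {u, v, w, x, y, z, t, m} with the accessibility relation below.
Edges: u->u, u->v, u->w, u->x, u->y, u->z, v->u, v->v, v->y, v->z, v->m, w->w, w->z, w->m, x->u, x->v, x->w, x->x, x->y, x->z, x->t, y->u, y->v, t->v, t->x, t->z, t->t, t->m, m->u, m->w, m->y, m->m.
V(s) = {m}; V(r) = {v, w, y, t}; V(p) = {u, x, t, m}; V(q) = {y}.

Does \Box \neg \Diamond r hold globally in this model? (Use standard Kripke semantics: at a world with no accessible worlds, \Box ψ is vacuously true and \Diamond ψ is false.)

No

Let φ = \Box \neg \Diamond r. Evaluate φ at each world:
  u (successors {u, v, w, x, y, z}): φ is false.
  v (successors {u, v, y, z, m}): φ is false.
  w (successors {w, z, m}): φ is false.
  x (successors {u, v, w, x, y, z, t}): φ is false.
  y (successors {u, v}): φ is false.
  z (successors ∅): φ is true.
  t (successors {v, x, z, t, m}): φ is false.
  m (successors {u, w, y, m}): φ is false.
Detail at u (counterexample):
  At u: \Box \neg \Diamond r requires \neg \Diamond r at every successor {u, v, w, x, y, z}.
    \neg \Diamond r fails at u, so \Box \neg \Diamond r is false at u.
      At u: \Diamond r is true, so \neg \Diamond r is false.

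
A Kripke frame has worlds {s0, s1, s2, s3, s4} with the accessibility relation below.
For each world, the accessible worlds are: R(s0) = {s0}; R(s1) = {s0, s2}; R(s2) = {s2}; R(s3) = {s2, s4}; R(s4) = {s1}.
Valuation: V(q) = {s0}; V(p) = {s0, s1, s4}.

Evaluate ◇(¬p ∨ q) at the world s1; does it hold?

Yes

At s1: ◇(¬p ∨ q) requires ¬p ∨ q at some successor in {s0, s2}.
  ¬p ∨ q holds at s0, so ◇(¬p ∨ q) is true at s1.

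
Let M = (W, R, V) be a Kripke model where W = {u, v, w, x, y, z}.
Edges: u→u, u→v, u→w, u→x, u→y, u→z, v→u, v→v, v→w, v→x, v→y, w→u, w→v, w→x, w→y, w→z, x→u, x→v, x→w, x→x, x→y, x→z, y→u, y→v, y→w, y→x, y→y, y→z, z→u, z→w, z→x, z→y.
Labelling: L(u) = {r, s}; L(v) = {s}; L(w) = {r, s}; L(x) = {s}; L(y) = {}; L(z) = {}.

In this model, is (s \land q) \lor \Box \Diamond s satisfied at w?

Yes

At w: s \land q is false, \Box \Diamond s is true, so (s \land q) \lor \Box \Diamond s is true.
  At w: \Box \Diamond s requires \Diamond s at every successor {u, v, x, y, z}.
    At u: \Diamond s is true.
    At v: \Diamond s is true.
    At x: \Diamond s is true.
    At y: \Diamond s is true.
    At z: \Diamond s is true.
  So \Box \Diamond s is true at w.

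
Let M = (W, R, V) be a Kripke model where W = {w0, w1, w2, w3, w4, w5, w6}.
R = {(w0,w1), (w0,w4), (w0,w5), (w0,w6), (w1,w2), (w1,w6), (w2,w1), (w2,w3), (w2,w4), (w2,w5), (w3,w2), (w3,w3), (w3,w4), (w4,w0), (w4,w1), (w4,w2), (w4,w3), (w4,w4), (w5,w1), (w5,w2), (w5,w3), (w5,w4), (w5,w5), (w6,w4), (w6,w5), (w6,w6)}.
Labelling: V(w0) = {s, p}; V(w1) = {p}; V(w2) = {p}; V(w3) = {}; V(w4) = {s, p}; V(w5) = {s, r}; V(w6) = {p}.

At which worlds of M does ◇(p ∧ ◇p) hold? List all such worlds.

Let φ = ◇(p ∧ ◇p). Evaluate φ at each world:
  w0 (successors {w1, w4, w5, w6}): φ is true.
  w1 (successors {w2, w6}): φ is true.
  w2 (successors {w1, w3, w4, w5}): φ is true.
  w3 (successors {w2, w3, w4}): φ is true.
  w4 (successors {w0, w1, w2, w3, w4}): φ is true.
  w5 (successors {w1, w2, w3, w4, w5}): φ is true.
  w6 (successors {w4, w5, w6}): φ is true.
For instance, at w6:
  At w6: ◇(p ∧ ◇p) requires p ∧ ◇p at some successor in {w4, w5, w6}.
    p ∧ ◇p holds at w4, so ◇(p ∧ ◇p) is true at w6.
      At w4: p is true, ◇p is true, so p ∧ ◇p is true.
Satisfying worlds: {w0, w1, w2, w3, w4, w5, w6}

w0, w1, w2, w3, w4, w5, w6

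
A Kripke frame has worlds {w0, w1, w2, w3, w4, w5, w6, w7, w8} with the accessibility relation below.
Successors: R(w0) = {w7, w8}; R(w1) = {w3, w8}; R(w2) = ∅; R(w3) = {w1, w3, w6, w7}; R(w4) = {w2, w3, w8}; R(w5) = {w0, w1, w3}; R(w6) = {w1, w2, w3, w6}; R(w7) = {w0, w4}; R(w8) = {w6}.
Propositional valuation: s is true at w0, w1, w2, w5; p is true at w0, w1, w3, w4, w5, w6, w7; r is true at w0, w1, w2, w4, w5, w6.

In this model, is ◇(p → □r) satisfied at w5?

At w5: ◇(p → □r) requires p → □r at some successor in {w0, w1, w3}.
  At w0: p → □r is false.
  At w1: p → □r is false.
  At w3: p → □r is false.
So ◇(p → □r) is false at w5.

No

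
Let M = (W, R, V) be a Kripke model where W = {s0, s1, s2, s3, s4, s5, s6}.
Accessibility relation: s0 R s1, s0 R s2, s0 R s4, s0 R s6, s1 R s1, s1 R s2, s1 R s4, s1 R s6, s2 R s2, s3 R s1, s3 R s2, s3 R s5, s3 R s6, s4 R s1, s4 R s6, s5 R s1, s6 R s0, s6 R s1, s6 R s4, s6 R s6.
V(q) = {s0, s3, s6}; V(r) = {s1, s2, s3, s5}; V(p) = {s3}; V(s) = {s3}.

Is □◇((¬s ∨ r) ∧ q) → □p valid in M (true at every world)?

Let φ = □◇((¬s ∨ r) ∧ q) → □p. Evaluate φ at each world:
  s0 (successors {s1, s2, s4, s6}): φ is true.
  s1 (successors {s1, s2, s4, s6}): φ is true.
  s2 (successors {s2}): φ is true.
  s3 (successors {s1, s2, s5, s6}): φ is true.
  s4 (successors {s1, s6}): φ is false.
  s5 (successors {s1}): φ is false.
  s6 (successors {s0, s1, s4, s6}): φ is false.
Detail at s4 (counterexample):
  At s4: □◇((¬s ∨ r) ∧ q) is true, □p is false, so □◇((¬s ∨ r) ∧ q) → □p is false.
    At s4: □◇((¬s ∨ r) ∧ q) requires ◇((¬s ∨ r) ∧ q) at every successor {s1, s6}.
      At s1: ◇((¬s ∨ r) ∧ q) is true.
      At s6: ◇((¬s ∨ r) ∧ q) is true.
    So □◇((¬s ∨ r) ∧ q) is true at s4.
    At s4: □p requires p at every successor {s1, s6}.
      p fails at s1, so □p is false at s4.

No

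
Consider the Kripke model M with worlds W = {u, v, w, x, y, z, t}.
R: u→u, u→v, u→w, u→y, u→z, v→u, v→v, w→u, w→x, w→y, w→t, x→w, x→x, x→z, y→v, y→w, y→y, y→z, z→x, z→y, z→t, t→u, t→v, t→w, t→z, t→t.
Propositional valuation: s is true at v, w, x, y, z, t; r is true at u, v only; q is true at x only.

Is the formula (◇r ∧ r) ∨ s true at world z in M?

Yes

At z: ◇r ∧ r is false, s is true, so (◇r ∧ r) ∨ s is true.
  At z: ◇r is false, r is false, so ◇r ∧ r is false.
    At z: ◇r requires r at some successor in {x, y, t}.
      At x: r is false.
      At y: r is false.
      At t: r is false.
    So ◇r is false at z.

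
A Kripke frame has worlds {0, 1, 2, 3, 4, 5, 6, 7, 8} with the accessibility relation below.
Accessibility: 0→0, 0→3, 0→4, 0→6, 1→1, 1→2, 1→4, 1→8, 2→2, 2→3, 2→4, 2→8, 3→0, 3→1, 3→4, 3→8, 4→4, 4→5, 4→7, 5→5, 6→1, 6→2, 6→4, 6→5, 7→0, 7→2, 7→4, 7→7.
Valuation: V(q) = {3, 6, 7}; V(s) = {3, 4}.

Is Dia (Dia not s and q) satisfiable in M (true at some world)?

Yes

Recall that Dia ψ holds at a world iff ψ holds at some accessible world.
Let φ = Dia (Dia not s and q). Evaluate φ at each world:
  0 (successors {0, 3, 4, 6}): φ is true.
  1 (successors {1, 2, 4, 8}): φ is false.
  2 (successors {2, 3, 4, 8}): φ is true.
  3 (successors {0, 1, 4, 8}): φ is false.
  4 (successors {4, 5, 7}): φ is true.
  5 (successors {5}): φ is false.
  6 (successors {1, 2, 4, 5}): φ is false.
  7 (successors {0, 2, 4, 7}): φ is true.
  8 (successors ∅): φ is false.
Detail at 0 (witness):
  At 0: Dia (Dia not s and q) requires Dia not s and q at some successor in {0, 3, 4, 6}.
    Dia not s and q holds at 3, so Dia (Dia not s and q) is true at 0.
      At 3: Dia not s is true, q is true, so Dia not s and q is true.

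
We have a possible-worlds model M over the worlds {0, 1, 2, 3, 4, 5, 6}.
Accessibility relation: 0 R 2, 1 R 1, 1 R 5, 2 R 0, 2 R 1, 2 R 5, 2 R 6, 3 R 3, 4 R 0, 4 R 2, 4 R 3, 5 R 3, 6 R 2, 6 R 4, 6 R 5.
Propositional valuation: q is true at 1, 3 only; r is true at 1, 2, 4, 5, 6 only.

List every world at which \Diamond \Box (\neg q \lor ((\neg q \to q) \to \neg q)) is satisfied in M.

2, 4

Let φ = \Diamond \Box (\neg q \lor ((\neg q \to q) \to \neg q)). Evaluate φ at each world:
  0 (successors {2}): φ is false.
  1 (successors {1, 5}): φ is false.
  2 (successors {0, 1, 5, 6}): φ is true.
  3 (successors {3}): φ is false.
  4 (successors {0, 2, 3}): φ is true.
  5 (successors {3}): φ is false.
  6 (successors {2, 4, 5}): φ is false.
For instance, at 6:
  At 6: \Diamond \Box (\neg q \lor ((\neg q \to q) \to \neg q)) requires \Box (\neg q \lor ((\neg q \to q) \to \neg q)) at some successor in {2, 4, 5}.
    At 2: \Box (\neg q \lor ((\neg q \to q) \to \neg q)) is false.
    At 4: \Box (\neg q \lor ((\neg q \to q) \to \neg q)) is false.
    At 5: \Box (\neg q \lor ((\neg q \to q) \to \neg q)) is false.
  So \Diamond \Box (\neg q \lor ((\neg q \to q) \to \neg q)) is false at 6.
Satisfying worlds: {2, 4}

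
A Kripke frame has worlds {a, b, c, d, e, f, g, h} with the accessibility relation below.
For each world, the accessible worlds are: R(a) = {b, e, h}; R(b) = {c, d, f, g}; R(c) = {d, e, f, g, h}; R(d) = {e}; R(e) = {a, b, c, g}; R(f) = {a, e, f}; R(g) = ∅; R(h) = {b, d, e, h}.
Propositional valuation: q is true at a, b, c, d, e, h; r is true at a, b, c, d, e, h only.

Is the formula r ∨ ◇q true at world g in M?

No

At g: r is false, ◇q is false, so r ∨ ◇q is false.
  At g: no accessible worlds, so ◇q is false.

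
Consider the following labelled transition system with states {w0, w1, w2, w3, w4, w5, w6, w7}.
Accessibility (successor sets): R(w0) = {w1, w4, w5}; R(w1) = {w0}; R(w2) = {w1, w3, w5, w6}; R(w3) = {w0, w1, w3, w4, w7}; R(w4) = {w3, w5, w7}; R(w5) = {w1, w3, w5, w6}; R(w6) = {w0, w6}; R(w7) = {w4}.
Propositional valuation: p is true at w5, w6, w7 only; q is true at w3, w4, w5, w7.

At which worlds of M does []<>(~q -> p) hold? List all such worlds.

w1, w4, w6, w7

Recall that []ψ holds at a world iff ψ holds at every accessible world, and <>ψ holds iff ψ holds at some accessible world.
Let φ = []<>(~q -> p). Evaluate φ at each world:
  w0 (successors {w1, w4, w5}): φ is false.
  w1 (successors {w0}): φ is true.
  w2 (successors {w1, w3, w5, w6}): φ is false.
  w3 (successors {w0, w1, w3, w4, w7}): φ is false.
  w4 (successors {w3, w5, w7}): φ is true.
  w5 (successors {w1, w3, w5, w6}): φ is false.
  w6 (successors {w0, w6}): φ is true.
  w7 (successors {w4}): φ is true.
For instance, at w6:
  At w6: []<>(~q -> p) requires <>(~q -> p) at every successor {w0, w6}.
      At w0: <>(~q -> p) requires ~q -> p at some successor in {w1, w4, w5}.
        ~q -> p holds at w4, so <>(~q -> p) is true at w0.
      At w6: <>(~q -> p) requires ~q -> p at some successor in {w0, w6}.
        ~q -> p holds at w6, so <>(~q -> p) is true at w6.
  So []<>(~q -> p) is true at w6.
Satisfying worlds: {w1, w4, w6, w7}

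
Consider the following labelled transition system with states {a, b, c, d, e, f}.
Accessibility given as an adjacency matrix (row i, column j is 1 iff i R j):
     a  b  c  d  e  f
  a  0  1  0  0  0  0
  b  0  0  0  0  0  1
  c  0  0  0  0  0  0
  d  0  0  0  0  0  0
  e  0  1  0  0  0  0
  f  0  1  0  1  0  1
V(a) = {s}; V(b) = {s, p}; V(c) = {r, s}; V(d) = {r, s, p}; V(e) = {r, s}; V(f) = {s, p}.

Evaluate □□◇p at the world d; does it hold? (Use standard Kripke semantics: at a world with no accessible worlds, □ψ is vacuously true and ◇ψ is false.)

Yes

At d: no accessible worlds, so □□◇p holds vacuously.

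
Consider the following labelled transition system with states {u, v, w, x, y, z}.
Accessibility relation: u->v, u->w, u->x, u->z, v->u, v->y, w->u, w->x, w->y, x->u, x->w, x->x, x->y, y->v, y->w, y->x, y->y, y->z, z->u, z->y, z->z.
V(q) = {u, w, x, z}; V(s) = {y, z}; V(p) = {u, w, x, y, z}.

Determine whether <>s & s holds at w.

At w: <>s is true, s is false, so <>s & s is false.
  At w: <>s requires s at some successor in {u, x, y}.
    s holds at y, so <>s is true at w.

No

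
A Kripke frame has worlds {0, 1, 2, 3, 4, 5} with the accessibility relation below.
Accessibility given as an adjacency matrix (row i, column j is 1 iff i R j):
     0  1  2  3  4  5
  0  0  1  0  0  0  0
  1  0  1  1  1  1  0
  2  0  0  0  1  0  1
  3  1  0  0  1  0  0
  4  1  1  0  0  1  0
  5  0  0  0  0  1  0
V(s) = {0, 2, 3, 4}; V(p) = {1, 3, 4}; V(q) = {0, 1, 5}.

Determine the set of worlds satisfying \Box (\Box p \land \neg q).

none

Let φ = \Box (\Box p \land \neg q). Evaluate φ at each world:
  0 (successors {1}): φ is false.
  1 (successors {1, 2, 3, 4}): φ is false.
  2 (successors {3, 5}): φ is false.
  3 (successors {0, 3}): φ is false.
  4 (successors {0, 1, 4}): φ is false.
  5 (successors {4}): φ is false.
For instance, at 3:
  At 3: \Box (\Box p \land \neg q) requires \Box p \land \neg q at every successor {0, 3}.
    \Box p \land \neg q fails at 0, so \Box (\Box p \land \neg q) is false at 3.
      At 0: \Box p is true, \neg q is false, so \Box p \land \neg q is false.
Satisfying worlds: none.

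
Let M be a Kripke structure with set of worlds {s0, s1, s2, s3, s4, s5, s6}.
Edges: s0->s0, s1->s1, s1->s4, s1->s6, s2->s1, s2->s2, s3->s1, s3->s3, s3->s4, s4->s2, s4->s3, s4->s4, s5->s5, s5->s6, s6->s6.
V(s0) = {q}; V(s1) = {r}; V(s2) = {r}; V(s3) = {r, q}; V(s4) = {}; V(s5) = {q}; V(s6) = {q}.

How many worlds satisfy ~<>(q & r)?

Recall that <>ψ holds at a world iff ψ holds at some accessible world.
Let φ = ~<>(q & r). Evaluate φ at each world:
  s0 (successors {s0}): φ is true.
  s1 (successors {s1, s4, s6}): φ is true.
  s2 (successors {s1, s2}): φ is true.
  s3 (successors {s1, s3, s4}): φ is false.
  s4 (successors {s2, s3, s4}): φ is false.
  s5 (successors {s5, s6}): φ is true.
  s6 (successors {s6}): φ is true.
For instance, at s2:
  At s2: <>(q & r) is false, so ~<>(q & r) is true.
    At s2: <>(q & r) requires q & r at some successor in {s1, s2}.
      At s1: q & r is false.
      At s2: q & r is false.
    So <>(q & r) is false at s2.
Satisfying worlds: {s0, s1, s2, s5, s6}

5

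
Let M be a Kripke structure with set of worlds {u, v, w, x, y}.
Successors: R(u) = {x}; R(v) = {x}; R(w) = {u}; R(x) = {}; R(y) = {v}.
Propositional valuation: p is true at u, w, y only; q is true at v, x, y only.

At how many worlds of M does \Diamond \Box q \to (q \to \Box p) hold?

Let φ = \Diamond \Box q \to (q \to \Box p). Evaluate φ at each world:
  u (successors {x}): φ is true.
  v (successors {x}): φ is false.
  w (successors {u}): φ is true.
  x (successors ∅): φ is true.
  y (successors {v}): φ is false.
For instance, at y:
  At y: \Diamond \Box q is true, q \to \Box p is false, so \Diamond \Box q \to (q \to \Box p) is false.
    At y: \Diamond \Box q requires \Box q at some successor in {v}.
      \Box q holds at v, so \Diamond \Box q is true at y.
    At y: q is true, \Box p is false, so q \to \Box p is false.
      At y: \Box p requires p at every successor {v}.
        p fails at v, so \Box p is false at y.
Satisfying worlds: {u, w, x}

3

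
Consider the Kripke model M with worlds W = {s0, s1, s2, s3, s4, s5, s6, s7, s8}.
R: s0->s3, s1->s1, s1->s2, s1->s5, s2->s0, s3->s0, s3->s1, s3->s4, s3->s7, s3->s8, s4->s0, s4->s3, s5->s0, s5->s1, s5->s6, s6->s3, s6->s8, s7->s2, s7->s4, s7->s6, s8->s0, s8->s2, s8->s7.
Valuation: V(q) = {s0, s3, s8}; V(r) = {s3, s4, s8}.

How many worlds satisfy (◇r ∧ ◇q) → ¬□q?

Let φ = (◇r ∧ ◇q) → ¬□q. Evaluate φ at each world:
  s0 (successors {s3}): φ is false.
  s1 (successors {s1, s2, s5}): φ is true.
  s2 (successors {s0}): φ is true.
  s3 (successors {s0, s1, s4, s7, s8}): φ is true.
  s4 (successors {s0, s3}): φ is false.
  s5 (successors {s0, s1, s6}): φ is true.
  s6 (successors {s3, s8}): φ is false.
  s7 (successors {s2, s4, s6}): φ is true.
  s8 (successors {s0, s2, s7}): φ is true.
For instance, at s8:
  At s8: ◇r ∧ ◇q is false, ¬□q is true, so (◇r ∧ ◇q) → ¬□q is true.
    At s8: ◇r is false, ◇q is true, so ◇r ∧ ◇q is false.
      At s8: ◇r requires r at some successor in {s0, s2, s7}.
        At s0: r is false.
        At s2: r is false.
        At s7: r is false.
      So ◇r is false at s8.
      At s8: ◇q requires q at some successor in {s0, s2, s7}.
        q holds at s0, so ◇q is true at s8.
    At s8: □q is false, so ¬□q is true.
      At s8: □q requires q at every successor {s0, s2, s7}.
        q fails at s2, so □q is false at s8.
Satisfying worlds: {s1, s2, s3, s5, s7, s8}

6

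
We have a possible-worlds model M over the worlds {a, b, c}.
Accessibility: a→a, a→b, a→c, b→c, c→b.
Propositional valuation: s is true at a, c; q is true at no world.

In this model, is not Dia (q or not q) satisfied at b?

No

Recall that Dia ψ holds at a world iff ψ holds at some accessible world.
At b: Dia (q or not q) is true, so not Dia (q or not q) is false.
  At b: Dia (q or not q) requires q or not q at some successor in {c}.
    q or not q holds at c, so Dia (q or not q) is true at b.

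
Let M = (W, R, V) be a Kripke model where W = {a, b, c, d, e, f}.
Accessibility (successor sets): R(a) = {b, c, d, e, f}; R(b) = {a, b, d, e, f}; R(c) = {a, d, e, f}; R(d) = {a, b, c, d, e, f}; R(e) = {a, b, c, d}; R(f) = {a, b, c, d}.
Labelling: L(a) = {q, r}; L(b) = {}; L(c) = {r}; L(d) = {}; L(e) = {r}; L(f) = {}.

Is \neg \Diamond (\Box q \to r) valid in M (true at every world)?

No

Let φ = \neg \Diamond (\Box q \to r). Evaluate φ at each world:
  a (successors {b, c, d, e, f}): φ is false.
  b (successors {a, b, d, e, f}): φ is false.
  c (successors {a, d, e, f}): φ is false.
  d (successors {a, b, c, d, e, f}): φ is false.
  e (successors {a, b, c, d}): φ is false.
  f (successors {a, b, c, d}): φ is false.
Detail at a (counterexample):
  At a: \Diamond (\Box q \to r) is true, so \neg \Diamond (\Box q \to r) is false.
    At a: \Diamond (\Box q \to r) requires \Box q \to r at some successor in {b, c, d, e, f}.
      \Box q \to r holds at b, so \Diamond (\Box q \to r) is true at a.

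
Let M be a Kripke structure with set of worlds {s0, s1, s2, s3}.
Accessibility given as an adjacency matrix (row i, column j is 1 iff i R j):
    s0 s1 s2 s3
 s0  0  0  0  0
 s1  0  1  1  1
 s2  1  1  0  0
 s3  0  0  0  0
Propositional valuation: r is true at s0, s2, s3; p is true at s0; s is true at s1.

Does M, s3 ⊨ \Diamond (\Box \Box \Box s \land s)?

Recall that \Box ψ holds at a world iff ψ holds at every accessible world, and \Diamond ψ holds iff ψ holds at some accessible world.
At s3: no accessible worlds, so \Diamond (\Box \Box \Box s \land s) is false.

No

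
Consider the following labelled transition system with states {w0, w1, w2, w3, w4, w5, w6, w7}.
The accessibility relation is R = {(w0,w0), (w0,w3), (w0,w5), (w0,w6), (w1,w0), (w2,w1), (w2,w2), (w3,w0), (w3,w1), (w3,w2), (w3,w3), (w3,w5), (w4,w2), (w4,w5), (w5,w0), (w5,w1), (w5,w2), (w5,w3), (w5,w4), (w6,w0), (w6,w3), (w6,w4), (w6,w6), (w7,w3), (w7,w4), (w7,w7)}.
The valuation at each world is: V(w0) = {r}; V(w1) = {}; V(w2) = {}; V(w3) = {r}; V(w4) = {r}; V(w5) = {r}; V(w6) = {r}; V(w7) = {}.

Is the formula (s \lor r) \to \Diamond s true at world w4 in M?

No

At w4: s \lor r is true, \Diamond s is false, so (s \lor r) \to \Diamond s is false.
  At w4: \Diamond s requires s at some successor in {w2, w5}.
    At w2: s is false.
    At w5: s is false.
  So \Diamond s is false at w4.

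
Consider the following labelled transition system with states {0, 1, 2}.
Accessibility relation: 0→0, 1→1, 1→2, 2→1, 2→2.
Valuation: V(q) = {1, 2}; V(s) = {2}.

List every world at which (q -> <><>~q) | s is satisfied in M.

0, 2

Let φ = (q -> <><>~q) | s. Evaluate φ at each world:
  0 (successors {0}): φ is true.
  1 (successors {1, 2}): φ is false.
  2 (successors {1, 2}): φ is true.
For instance, at 2:
  At 2: q -> <><>~q is false, s is true, so (q -> <><>~q) | s is true.
    At 2: q is true, <><>~q is false, so q -> <><>~q is false.
      At 2: <><>~q requires <>~q at some successor in {1, 2}.
        At 1: <>~q is false.
        At 2: <>~q is false.
      So <><>~q is false at 2.
Satisfying worlds: {0, 2}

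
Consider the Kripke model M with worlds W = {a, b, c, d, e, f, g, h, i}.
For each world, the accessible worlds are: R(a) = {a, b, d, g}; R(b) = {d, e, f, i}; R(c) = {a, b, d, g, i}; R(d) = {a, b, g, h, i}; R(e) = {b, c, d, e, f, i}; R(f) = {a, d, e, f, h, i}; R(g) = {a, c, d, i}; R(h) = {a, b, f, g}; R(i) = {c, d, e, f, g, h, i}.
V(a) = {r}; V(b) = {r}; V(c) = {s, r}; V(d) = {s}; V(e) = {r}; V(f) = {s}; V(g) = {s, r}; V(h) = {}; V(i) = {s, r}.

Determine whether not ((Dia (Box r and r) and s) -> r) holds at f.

No

At f: (Dia (Box r and r) and s) -> r is true, so not ((Dia (Box r and r) and s) -> r) is false.
  At f: Dia (Box r and r) and s is false, r is false, so (Dia (Box r and r) and s) -> r is true.
    At f: Dia (Box r and r) is false, s is true, so Dia (Box r and r) and s is false.
      At f: Dia (Box r and r) requires Box r and r at some successor in {a, d, e, f, h, i}.
        At a: Box r and r is false.
        At d: Box r and r is false.
        At e: Box r and r is false.
        At f: Box r and r is false.
        At h: Box r and r is false.
        At i: Box r and r is false.
      So Dia (Box r and r) is false at f.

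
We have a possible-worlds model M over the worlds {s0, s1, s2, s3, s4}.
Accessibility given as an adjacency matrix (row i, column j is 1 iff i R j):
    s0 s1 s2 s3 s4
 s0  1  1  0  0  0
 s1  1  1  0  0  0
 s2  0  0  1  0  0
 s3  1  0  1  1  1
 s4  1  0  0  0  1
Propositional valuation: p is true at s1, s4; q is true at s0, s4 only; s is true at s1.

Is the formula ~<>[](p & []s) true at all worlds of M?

Yes

Recall that []ψ holds at a world iff ψ holds at every accessible world, and <>ψ holds iff ψ holds at some accessible world.
Let φ = ~<>[](p & []s). Evaluate φ at each world:
  s0 (successors {s0, s1}): φ is true.
  s1 (successors {s0, s1}): φ is true.
  s2 (successors {s2}): φ is true.
  s3 (successors {s0, s2, s3, s4}): φ is true.
  s4 (successors {s0, s4}): φ is true.
For instance, at s0:
  At s0: <>[](p & []s) is false, so ~<>[](p & []s) is true.
    At s0: <>[](p & []s) requires [](p & []s) at some successor in {s0, s1}.
      At s0: [](p & []s) is false.
      At s1: [](p & []s) is false.
    So <>[](p & []s) is false at s0.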